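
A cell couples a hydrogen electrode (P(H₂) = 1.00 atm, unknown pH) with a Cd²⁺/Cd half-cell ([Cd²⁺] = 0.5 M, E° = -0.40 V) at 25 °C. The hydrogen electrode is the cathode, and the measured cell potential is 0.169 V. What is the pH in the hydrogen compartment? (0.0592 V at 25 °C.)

pH = 4.05

E°_cell = 0.40 V and n = 2.
log Q = n(E° − E)/0.0592 = 2×(0.40 − 0.169)/0.0592 = 7.804.
With Q = [Cd²⁺]·P(H₂) / [H⁺]^2, solving for [H⁺] gives log[H⁺] = -4.053, so pH = 4.05.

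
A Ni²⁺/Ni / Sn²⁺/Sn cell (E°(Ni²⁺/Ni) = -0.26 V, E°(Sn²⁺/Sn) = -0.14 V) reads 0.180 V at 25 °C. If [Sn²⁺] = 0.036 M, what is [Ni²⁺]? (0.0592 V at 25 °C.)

From the Nernst equation, log Q = n(E° − E)/0.0592 = 2(0.12 − 0.180)/0.0592 = -2.027, so Q = 0.00940.
With Q = [Ni²⁺]/[Sn²⁺] and the known concentrations, [Ni²⁺] in the numerator gives [Ni²⁺] = 3.4 × 10^-4 M.

3.4 × 10^-4 M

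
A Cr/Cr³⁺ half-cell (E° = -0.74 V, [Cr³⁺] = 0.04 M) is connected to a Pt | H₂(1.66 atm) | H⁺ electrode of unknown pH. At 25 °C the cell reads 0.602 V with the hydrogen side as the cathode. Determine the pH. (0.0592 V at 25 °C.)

E°_cell = 0.74 V and n = 6.
log Q = n(E° − E)/0.0592 = 6×(0.74 − 0.602)/0.0592 = 13.986.
With Q = [Cr³⁺]^2·P(H₂)^3 / [H⁺]^6, solving for [H⁺] gives log[H⁺] = -2.687, so pH = 2.69.

pH = 2.69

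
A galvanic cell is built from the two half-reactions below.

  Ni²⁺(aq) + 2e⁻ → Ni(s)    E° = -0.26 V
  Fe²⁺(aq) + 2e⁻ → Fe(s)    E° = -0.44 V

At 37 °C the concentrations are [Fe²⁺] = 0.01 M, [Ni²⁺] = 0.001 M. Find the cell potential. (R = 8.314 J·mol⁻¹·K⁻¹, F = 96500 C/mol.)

The Ni²⁺/Ni couple has the higher reduction potential and acts as the cathode, so E°_cell = -0.26 − (-0.44) = 0.18 V.
Balancing electrons gives n = 2; the reaction quotient is Q = [Fe²⁺]/[Ni²⁺] = 10.0.
E = E° − (RT/nF) ln Q = 0.18 − (8.314×310)/(2×96500) × (2.303) = 0.180 − 0.031 = 0.149 V.

0.149 V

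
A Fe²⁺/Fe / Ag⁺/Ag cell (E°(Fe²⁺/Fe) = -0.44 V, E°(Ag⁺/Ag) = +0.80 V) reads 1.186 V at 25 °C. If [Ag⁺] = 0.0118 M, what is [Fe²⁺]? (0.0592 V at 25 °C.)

From the Nernst equation, log Q = n(E° − E)/0.0592 = 2(1.24 − 1.186)/0.0592 = 1.824, so Q = 66.7.
With Q = [Fe²⁺]/[Ag⁺]^2 and the known concentrations, [Fe²⁺] in the numerator gives [Fe²⁺] = 0.0093 M.

0.0093 M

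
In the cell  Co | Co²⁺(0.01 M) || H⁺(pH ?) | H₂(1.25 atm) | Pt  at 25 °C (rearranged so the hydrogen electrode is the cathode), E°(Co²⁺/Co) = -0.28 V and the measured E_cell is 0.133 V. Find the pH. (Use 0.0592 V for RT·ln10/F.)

pH = 3.43

E°_cell = 0.28 V and n = 2.
log Q = n(E° − E)/0.0592 = 2×(0.28 − 0.133)/0.0592 = 4.966.
With Q = [Co²⁺]·P(H₂) / [H⁺]^2, solving for [H⁺] gives log[H⁺] = -3.435, so pH = 3.43.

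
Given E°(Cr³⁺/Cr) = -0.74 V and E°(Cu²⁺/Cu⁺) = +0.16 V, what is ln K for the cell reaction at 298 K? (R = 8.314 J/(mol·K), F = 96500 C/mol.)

E°_cell = +0.16 − (-0.74) = 0.90 V, with n = 3 electrons transferred.
At equilibrium E = 0, so the Nernst equation gives ln K = nFE°/RT = (3)(96500)(0.90)/((8.314)(298)) = 105.16.

ln K = 105.2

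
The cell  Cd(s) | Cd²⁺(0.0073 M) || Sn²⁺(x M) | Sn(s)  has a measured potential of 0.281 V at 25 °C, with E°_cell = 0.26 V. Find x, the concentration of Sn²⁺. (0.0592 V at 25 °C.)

0.037 M

From the Nernst equation, log Q = n(E° − E)/0.0592 = 2(0.26 − 0.281)/0.0592 = -0.709, so Q = 0.195.
With Q = [Cd²⁺]/[Sn²⁺] and the known concentrations, [Sn²⁺] in the denominator gives [Sn²⁺] = 0.037 M.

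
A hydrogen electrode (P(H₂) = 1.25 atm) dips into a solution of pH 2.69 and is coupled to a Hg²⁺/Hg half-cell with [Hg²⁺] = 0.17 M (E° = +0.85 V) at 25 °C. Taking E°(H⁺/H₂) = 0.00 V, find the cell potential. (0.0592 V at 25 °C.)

The Hg²⁺/Hg couple is the cathode, so E°_cell = 0.85 V; n = 2.
[H⁺] = 10^(−2.69) = 0.0020 M, and Q = [H⁺]^2 / ([Hg²⁺]·P(H₂)) = 1.96 × 10^-5.
E = E° − (0.0592/2) log Q = 0.85 − (0.0592/2)(-4.707) = 0.989 V.

0.99 V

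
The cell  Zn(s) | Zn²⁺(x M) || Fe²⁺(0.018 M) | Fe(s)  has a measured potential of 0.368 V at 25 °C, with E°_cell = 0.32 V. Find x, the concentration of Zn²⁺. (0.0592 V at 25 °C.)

From the Nernst equation, log Q = n(E° − E)/0.0592 = 2(0.32 − 0.368)/0.0592 = -1.622, so Q = 0.0239.
With Q = [Zn²⁺]/[Fe²⁺] and the known concentrations, [Zn²⁺] in the numerator gives [Zn²⁺] = 4.3 × 10^-4 M.

4.3 × 10^-4 M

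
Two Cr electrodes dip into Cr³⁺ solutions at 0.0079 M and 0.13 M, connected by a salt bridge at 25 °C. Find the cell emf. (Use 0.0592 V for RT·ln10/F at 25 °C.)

Both half-cells are Cr³⁺/Cr, so E°_cell = 0. The concentrated side is the cathode; the cell reaction moves Cr³⁺ from high to low concentration with n = 3.
Q = [Cr³⁺]_dilute/[Cr³⁺]_conc = 0.0079/0.13 = 0.0608.
E = 0 − (0.0592/3) log Q = −(0.0592/3)(-1.216) = 0.0240 V.

0.024 V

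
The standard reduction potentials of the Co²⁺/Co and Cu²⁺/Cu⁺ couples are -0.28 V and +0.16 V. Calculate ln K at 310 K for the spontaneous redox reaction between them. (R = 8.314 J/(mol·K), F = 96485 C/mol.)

E°_cell = +0.16 − (-0.28) = 0.44 V, with n = 2 electrons transferred.
At equilibrium E = 0, so the Nernst equation gives ln K = nFE°/RT = (2)(96485)(0.44)/((8.314)(310)) = 32.94.

ln K = 32.9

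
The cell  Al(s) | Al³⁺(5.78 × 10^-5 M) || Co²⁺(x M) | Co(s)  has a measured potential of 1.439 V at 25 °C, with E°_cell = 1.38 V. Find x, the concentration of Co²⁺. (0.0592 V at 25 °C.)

From the Nernst equation, log Q = n(E° − E)/0.0592 = 6(1.38 − 1.439)/0.0592 = -5.980, so Q = 1.05 × 10^-6.
With Q = [Al³⁺]^2/[Co²⁺]^3 and the known concentrations, [Co²⁺]^3 in the denominator gives [Co²⁺] = 0.15 M.

0.15 M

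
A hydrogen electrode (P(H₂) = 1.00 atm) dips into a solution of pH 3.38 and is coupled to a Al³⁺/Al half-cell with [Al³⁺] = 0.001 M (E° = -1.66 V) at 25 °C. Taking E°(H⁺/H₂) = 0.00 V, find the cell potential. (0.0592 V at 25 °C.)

1.52 V

The hydrogen couple is the cathode, so E°_cell = 1.66 V; n = 6.
[H⁺] = 10^(−3.38) = 4.2 × 10^-4 M, and Q = [Al³⁺]^2·P(H₂)^3 / [H⁺]^6 = 1.91 × 10^14.
E = E° − (0.0592/6) log Q = 1.66 − (0.0592/6)(14.280) = 1.519 V.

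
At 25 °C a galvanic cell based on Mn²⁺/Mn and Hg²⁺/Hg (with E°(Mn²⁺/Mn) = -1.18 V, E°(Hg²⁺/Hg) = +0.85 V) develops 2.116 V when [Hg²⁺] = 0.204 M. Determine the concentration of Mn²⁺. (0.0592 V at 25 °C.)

2.5 × 10^-4 M

From the Nernst equation, log Q = n(E° − E)/0.0592 = 2(2.03 − 2.116)/0.0592 = -2.905, so Q = 0.00124.
With Q = [Mn²⁺]/[Hg²⁺] and the known concentrations, [Mn²⁺] in the numerator gives [Mn²⁺] = 2.5 × 10^-4 M.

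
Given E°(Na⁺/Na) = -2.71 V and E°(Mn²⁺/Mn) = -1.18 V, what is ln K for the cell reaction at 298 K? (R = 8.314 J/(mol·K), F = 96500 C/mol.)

E°_cell = -1.18 − (-2.71) = 1.53 V, with n = 2 electrons transferred.
At equilibrium E = 0, so the Nernst equation gives ln K = nFE°/RT = (2)(96500)(1.53)/((8.314)(298)) = 119.19.

ln K = 119.2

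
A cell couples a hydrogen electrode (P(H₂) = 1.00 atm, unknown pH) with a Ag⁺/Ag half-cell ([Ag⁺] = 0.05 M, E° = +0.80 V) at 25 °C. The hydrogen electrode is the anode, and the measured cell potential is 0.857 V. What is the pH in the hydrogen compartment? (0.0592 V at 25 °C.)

pH = 2.26

E°_cell = 0.80 V and n = 2.
log Q = n(E° − E)/0.0592 = 2×(0.80 − 0.857)/0.0592 = -1.926.
With Q = [H⁺]^2 / ([Ag⁺]^2·P(H₂)), solving for [H⁺] gives log[H⁺] = -2.264, so pH = 2.26.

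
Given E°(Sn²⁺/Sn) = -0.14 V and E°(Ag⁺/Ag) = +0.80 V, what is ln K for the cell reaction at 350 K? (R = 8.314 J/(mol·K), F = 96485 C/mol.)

E°_cell = +0.80 − (-0.14) = 0.94 V, with n = 2 electrons transferred.
At equilibrium E = 0, so the Nernst equation gives ln K = nFE°/RT = (2)(96485)(0.94)/((8.314)(350)) = 62.34.

ln K = 62.3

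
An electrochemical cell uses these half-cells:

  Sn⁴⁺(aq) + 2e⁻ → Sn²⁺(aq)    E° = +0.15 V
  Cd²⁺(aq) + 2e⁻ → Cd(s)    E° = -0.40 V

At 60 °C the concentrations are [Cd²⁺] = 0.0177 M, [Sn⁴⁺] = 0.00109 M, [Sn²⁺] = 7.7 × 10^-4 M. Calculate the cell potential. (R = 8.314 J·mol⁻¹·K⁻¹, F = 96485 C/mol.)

The Sn⁴⁺/Sn²⁺ couple has the higher reduction potential and acts as the cathode, so E°_cell = +0.15 − (-0.40) = 0.55 V.
Balancing electrons gives n = 2; the reaction quotient is Q = [Cd²⁺]·[Sn²⁺]/[Sn⁴⁺] = 0.0125.
E = E° − (RT/nF) ln Q = 0.55 − (8.314×333)/(2×96485) × (-4.382) = 0.550 + 0.063 = 0.613 V.

0.613 V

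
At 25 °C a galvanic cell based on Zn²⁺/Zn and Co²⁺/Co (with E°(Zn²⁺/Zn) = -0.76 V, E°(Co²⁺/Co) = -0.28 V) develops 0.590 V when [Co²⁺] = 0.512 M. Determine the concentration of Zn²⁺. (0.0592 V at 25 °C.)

9.8 × 10^-5 M

From the Nernst equation, log Q = n(E° − E)/0.0592 = 2(0.48 − 0.590)/0.0592 = -3.716, so Q = 1.92 × 10^-4.
With Q = [Zn²⁺]/[Co²⁺] and the known concentrations, [Zn²⁺] in the numerator gives [Zn²⁺] = 9.8 × 10^-5 M.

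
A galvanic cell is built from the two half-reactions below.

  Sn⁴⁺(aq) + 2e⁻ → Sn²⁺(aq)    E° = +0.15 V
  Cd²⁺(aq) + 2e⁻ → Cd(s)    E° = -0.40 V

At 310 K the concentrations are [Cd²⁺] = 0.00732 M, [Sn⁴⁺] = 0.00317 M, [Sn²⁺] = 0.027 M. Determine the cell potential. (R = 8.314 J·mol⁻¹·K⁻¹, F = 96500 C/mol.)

0.587 V

The Sn⁴⁺/Sn²⁺ couple has the higher reduction potential and acts as the cathode, so E°_cell = +0.15 − (-0.40) = 0.55 V.
Balancing electrons gives n = 2; the reaction quotient is Q = [Cd²⁺]·[Sn²⁺]/[Sn⁴⁺] = 0.0623.
E = E° − (RT/nF) ln Q = 0.55 − (8.314×310)/(2×96500) × (-2.775) = 0.550 + 0.037 = 0.587 V.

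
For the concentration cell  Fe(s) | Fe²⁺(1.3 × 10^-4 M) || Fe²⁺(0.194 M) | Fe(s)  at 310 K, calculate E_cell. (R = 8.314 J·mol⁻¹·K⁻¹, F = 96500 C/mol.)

Both half-cells are Fe²⁺/Fe, so E°_cell = 0. The concentrated side is the cathode; the cell reaction moves Fe²⁺ from high to low concentration with n = 2.
Q = [Fe²⁺]_dilute/[Fe²⁺]_conc = 1.3 × 10^-4/0.194 = 6.7 × 10^-4.
E = 0 − (RT/nF) ln Q = −((8.314×310)/(2×96500))(-7.308) = 0.0976 V.

0.098 V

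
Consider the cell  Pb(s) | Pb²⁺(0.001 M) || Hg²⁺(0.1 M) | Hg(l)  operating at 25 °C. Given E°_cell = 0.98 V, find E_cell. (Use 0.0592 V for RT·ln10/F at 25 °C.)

1.04 V

Balancing electrons gives n = 2; the reaction quotient is Q = [Pb²⁺]/[Hg²⁺] = 0.0100.
At 25 °C, E = E° − (0.0592/n) log Q = 0.98 − (0.0592/2)(-2.000) = 0.980 + 0.059 = 1.039 V.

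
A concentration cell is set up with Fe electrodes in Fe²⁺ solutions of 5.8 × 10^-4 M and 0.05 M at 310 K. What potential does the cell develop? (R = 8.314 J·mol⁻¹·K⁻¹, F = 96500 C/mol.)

Both half-cells are Fe²⁺/Fe, so E°_cell = 0. The concentrated side is the cathode; the cell reaction moves Fe²⁺ from high to low concentration with n = 2.
Q = [Fe²⁺]_dilute/[Fe²⁺]_conc = 5.8 × 10^-4/0.05 = 0.0116.
E = 0 − (RT/nF) ln Q = −((8.314×310)/(2×96500))(-4.457) = 0.0595 V.

0.060 V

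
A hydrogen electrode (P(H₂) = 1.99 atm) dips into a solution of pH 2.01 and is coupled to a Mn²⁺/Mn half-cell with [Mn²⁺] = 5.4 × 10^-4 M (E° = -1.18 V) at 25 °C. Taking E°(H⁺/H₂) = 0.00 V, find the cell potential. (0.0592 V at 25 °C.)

The hydrogen couple is the cathode, so E°_cell = 1.18 V; n = 2.
[H⁺] = 10^(−2.01) = 0.0098 M, and Q = [Mn²⁺]·P(H₂) / [H⁺]^2 = 11.3.
E = E° − (0.0592/2) log Q = 1.18 − (0.0592/2)(1.051) = 1.149 V.

1.15 V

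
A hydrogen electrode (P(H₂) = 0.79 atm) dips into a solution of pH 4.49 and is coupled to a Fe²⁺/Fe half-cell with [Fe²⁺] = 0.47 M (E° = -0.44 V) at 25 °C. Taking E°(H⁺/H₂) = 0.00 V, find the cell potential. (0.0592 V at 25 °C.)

The hydrogen couple is the cathode, so E°_cell = 0.44 V; n = 2.
[H⁺] = 10^(−4.49) = 3.2 × 10^-5 M, and Q = [Fe²⁺]·P(H₂) / [H⁺]^2 = 3.55 × 10^8.
E = E° − (0.0592/2) log Q = 0.44 − (0.0592/2)(8.550) = 0.187 V.

0.19 V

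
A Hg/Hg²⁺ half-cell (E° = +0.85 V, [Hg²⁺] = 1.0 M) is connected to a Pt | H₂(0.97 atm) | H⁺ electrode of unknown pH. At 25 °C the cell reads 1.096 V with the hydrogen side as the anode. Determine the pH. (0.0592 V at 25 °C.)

pH = 4.16

E°_cell = 0.85 V and n = 2.
log Q = n(E° − E)/0.0592 = 2×(0.85 − 1.096)/0.0592 = -8.311.
With Q = [H⁺]^2 / ([Hg²⁺]·P(H₂)), solving for [H⁺] gives log[H⁺] = -4.162, so pH = 4.16.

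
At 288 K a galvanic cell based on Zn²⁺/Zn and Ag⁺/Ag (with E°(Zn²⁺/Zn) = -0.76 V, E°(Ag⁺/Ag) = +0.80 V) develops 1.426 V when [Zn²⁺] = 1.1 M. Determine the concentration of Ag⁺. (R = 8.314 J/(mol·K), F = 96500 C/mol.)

0.0047 M

From the Nernst equation, ln Q = nF(E° − E)/RT = 2×96500×(1.56 − 1.426)/(8.314×288) = 10.801, so Q = 4.91 × 10^4.
With Q = [Zn²⁺]/[Ag⁺]^2 and the known concentrations, [Ag⁺]^2 in the denominator gives [Ag⁺] = 0.0047 M.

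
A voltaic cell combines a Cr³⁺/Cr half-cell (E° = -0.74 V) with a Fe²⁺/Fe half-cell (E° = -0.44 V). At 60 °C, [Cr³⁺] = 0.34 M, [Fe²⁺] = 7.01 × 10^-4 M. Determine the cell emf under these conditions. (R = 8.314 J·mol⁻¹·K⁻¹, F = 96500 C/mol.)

0.206 V

The Fe²⁺/Fe couple has the higher reduction potential and acts as the cathode, so E°_cell = -0.44 − (-0.74) = 0.30 V.
Balancing electrons gives n = 6; the reaction quotient is Q = [Cr³⁺]^2/[Fe²⁺]^3 = 3.36 × 10^8.
E = E° − (RT/nF) ln Q = 0.30 − (8.314×333)/(6×96500) × (19.631) = 0.300 − 0.094 = 0.206 V.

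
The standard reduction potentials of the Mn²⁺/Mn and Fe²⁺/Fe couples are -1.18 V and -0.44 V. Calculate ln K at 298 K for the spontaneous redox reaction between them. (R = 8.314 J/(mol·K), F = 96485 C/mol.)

E°_cell = -0.44 − (-1.18) = 0.74 V, with n = 2 electrons transferred.
At equilibrium E = 0, so the Nernst equation gives ln K = nFE°/RT = (2)(96485)(0.74)/((8.314)(298)) = 57.64.

ln K = 57.6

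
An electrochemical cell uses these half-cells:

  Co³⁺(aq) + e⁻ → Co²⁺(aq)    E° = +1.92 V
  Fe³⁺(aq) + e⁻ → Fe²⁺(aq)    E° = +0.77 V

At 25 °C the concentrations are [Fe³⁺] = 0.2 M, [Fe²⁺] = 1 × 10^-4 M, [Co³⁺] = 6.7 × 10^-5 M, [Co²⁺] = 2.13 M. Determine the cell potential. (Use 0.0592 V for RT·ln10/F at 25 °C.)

The Co³⁺/Co²⁺ couple has the higher reduction potential and acts as the cathode, so E°_cell = +1.92 − (+0.77) = 1.15 V.
Balancing electrons gives n = 1; the reaction quotient is Q = [Fe³⁺]·[Co²⁺]/([Fe²⁺]·[Co³⁺]) = 6.36 × 10^7.
At 25 °C, E = E° − (0.0592/n) log Q = 1.15 − (0.0592/1)(7.803) = 1.150 − 0.462 = 0.688 V.

0.688 V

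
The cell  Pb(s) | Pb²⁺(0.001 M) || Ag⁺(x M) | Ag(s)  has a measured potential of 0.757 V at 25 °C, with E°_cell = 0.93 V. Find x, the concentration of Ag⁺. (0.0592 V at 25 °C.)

3.8 × 10^-5 M

From the Nernst equation, log Q = n(E° − E)/0.0592 = 2(0.93 − 0.757)/0.0592 = 5.845, so Q = 6.99 × 10^5.
With Q = [Pb²⁺]/[Ag⁺]^2 and the known concentrations, [Ag⁺]^2 in the denominator gives [Ag⁺] = 3.8 × 10^-5 M.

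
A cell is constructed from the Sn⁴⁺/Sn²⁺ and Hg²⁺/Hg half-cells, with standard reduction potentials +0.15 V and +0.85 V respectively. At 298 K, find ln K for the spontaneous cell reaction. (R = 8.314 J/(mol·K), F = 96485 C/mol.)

ln K = 54.5

E°_cell = +0.85 − (+0.15) = 0.70 V, with n = 2 electrons transferred.
At equilibrium E = 0, so the Nernst equation gives ln K = nFE°/RT = (2)(96485)(0.70)/((8.314)(298)) = 54.52.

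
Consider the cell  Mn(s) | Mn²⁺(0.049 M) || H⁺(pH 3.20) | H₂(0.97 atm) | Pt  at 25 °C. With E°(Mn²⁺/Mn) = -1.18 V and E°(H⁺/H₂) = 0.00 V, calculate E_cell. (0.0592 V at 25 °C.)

1.03 V

The hydrogen couple is the cathode, so E°_cell = 1.18 V; n = 2.
[H⁺] = 10^(−3.20) = 6.3 × 10^-4 M, and Q = [Mn²⁺]·P(H₂) / [H⁺]^2 = 1.19 × 10^5.
E = E° − (0.0592/2) log Q = 1.18 − (0.0592/2)(5.077) = 1.030 V.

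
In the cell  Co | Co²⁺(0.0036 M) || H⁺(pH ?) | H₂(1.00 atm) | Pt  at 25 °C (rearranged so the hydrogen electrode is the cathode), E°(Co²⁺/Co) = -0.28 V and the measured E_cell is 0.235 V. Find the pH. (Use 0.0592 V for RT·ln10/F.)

E°_cell = 0.28 V and n = 2.
log Q = n(E° − E)/0.0592 = 2×(0.28 − 0.235)/0.0592 = 1.520.
With Q = [Co²⁺]·P(H₂) / [H⁺]^2, solving for [H⁺] gives log[H⁺] = -1.982, so pH = 1.98.

pH = 1.98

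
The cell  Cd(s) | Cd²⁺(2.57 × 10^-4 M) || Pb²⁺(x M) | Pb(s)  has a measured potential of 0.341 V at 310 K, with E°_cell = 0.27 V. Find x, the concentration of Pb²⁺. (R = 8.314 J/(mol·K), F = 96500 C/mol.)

0.052 M

From the Nernst equation, ln Q = nF(E° − E)/RT = 2×96500×(0.27 − 0.341)/(8.314×310) = -5.317, so Q = 0.00491.
With Q = [Cd²⁺]/[Pb²⁺] and the known concentrations, [Pb²⁺] in the denominator gives [Pb²⁺] = 0.052 M.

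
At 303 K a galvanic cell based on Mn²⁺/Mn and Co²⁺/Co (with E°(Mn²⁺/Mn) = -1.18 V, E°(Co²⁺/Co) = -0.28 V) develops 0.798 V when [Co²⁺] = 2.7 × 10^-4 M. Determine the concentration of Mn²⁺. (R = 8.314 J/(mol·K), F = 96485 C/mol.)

0.67 M

From the Nernst equation, ln Q = nF(E° − E)/RT = 2×96485×(0.90 − 0.798)/(8.314×303) = 7.813, so Q = 2470.
With Q = [Mn²⁺]/[Co²⁺] and the known concentrations, [Mn²⁺] in the numerator gives [Mn²⁺] = 0.67 M.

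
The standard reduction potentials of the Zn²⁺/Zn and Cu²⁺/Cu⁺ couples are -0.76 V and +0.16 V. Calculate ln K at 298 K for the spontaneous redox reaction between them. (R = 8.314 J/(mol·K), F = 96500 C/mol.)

ln K = 71.7

E°_cell = +0.16 − (-0.76) = 0.92 V, with n = 2 electrons transferred.
At equilibrium E = 0, so the Nernst equation gives ln K = nFE°/RT = (2)(96500)(0.92)/((8.314)(298)) = 71.67.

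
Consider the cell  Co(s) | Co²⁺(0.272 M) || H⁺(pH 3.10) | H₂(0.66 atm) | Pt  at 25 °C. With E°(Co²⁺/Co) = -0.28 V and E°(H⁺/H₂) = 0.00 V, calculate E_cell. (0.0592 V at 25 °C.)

The hydrogen couple is the cathode, so E°_cell = 0.28 V; n = 2.
[H⁺] = 10^(−3.10) = 7.9 × 10^-4 M, and Q = [Co²⁺]·P(H₂) / [H⁺]^2 = 2.85 × 10^5.
E = E° − (0.0592/2) log Q = 0.28 − (0.0592/2)(5.454) = 0.119 V.

0.12 V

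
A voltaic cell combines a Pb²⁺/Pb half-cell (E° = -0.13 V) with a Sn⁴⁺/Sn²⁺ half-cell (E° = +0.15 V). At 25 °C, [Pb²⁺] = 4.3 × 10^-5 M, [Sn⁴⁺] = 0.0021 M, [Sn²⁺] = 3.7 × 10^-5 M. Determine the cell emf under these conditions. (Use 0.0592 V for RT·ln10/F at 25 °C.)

0.461 V

The Sn⁴⁺/Sn²⁺ couple has the higher reduction potential and acts as the cathode, so E°_cell = +0.15 − (-0.13) = 0.28 V.
Balancing electrons gives n = 2; the reaction quotient is Q = [Pb²⁺]·[Sn²⁺]/[Sn⁴⁺] = 7.58 × 10^-7.
At 25 °C, E = E° − (0.0592/n) log Q = 0.28 − (0.0592/2)(-6.121) = 0.280 + 0.181 = 0.461 V.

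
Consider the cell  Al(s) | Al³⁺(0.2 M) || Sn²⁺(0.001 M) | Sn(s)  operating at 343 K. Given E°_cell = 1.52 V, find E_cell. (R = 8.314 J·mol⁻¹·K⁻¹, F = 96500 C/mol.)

1.43 V

Balancing electrons gives n = 6; the reaction quotient is Q = [Al³⁺]^2/[Sn²⁺]^3 = 4 × 10^7.
E = E° − (RT/nF) ln Q = 1.52 − (8.314×343)/(6×96500) × (17.504) = 1.520 − 0.086 = 1.434 V.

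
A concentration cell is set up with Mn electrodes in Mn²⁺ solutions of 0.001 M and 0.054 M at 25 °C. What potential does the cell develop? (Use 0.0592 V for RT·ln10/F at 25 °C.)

0.051 V

Both half-cells are Mn²⁺/Mn, so E°_cell = 0. The concentrated side is the cathode; the cell reaction moves Mn²⁺ from high to low concentration with n = 2.
Q = [Mn²⁺]_dilute/[Mn²⁺]_conc = 0.001/0.054 = 0.0185.
E = 0 − (0.0592/2) log Q = −(0.0592/2)(-1.732) = 0.0513 V.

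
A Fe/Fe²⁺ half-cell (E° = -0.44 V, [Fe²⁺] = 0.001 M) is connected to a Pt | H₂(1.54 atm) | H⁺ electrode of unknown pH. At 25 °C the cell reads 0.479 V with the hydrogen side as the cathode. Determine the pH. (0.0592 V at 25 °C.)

E°_cell = 0.44 V and n = 2.
log Q = n(E° − E)/0.0592 = 2×(0.44 − 0.479)/0.0592 = -1.318.
With Q = [Fe²⁺]·P(H₂) / [H⁺]^2, solving for [H⁺] gives log[H⁺] = -0.747, so pH = 0.75.

pH = 0.75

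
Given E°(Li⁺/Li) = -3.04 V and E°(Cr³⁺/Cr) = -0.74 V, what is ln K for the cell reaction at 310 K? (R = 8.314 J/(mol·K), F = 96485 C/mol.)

E°_cell = -0.74 − (-3.04) = 2.30 V, with n = 3 electrons transferred.
At equilibrium E = 0, so the Nernst equation gives ln K = nFE°/RT = (3)(96485)(2.30)/((8.314)(310)) = 258.31.

ln K = 258.3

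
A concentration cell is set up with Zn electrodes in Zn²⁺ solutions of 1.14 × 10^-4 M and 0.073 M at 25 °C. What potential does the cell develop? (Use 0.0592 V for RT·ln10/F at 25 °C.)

Both half-cells are Zn²⁺/Zn, so E°_cell = 0. The concentrated side is the cathode; the cell reaction moves Zn²⁺ from high to low concentration with n = 2.
Q = [Zn²⁺]_dilute/[Zn²⁺]_conc = 1.14 × 10^-4/0.073 = 0.00156.
E = 0 − (0.0592/2) log Q = −(0.0592/2)(-2.806) = 0.0831 V.

0.083 V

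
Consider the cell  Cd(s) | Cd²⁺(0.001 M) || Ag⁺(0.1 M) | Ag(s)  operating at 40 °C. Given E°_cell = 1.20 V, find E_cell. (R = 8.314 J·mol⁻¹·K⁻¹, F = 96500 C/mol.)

1.23 V

Balancing electrons gives n = 2; the reaction quotient is Q = [Cd²⁺]/[Ag⁺]^2 = 0.100.
E = E° − (RT/nF) ln Q = 1.20 − (8.314×313)/(2×96500) × (-2.303) = 1.200 + 0.031 = 1.231 V.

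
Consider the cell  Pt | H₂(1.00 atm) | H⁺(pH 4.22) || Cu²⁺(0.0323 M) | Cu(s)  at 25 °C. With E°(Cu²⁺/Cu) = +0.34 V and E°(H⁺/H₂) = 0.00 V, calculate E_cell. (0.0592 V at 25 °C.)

0.55 V

The Cu²⁺/Cu couple is the cathode, so E°_cell = 0.34 V; n = 2.
[H⁺] = 10^(−4.22) = 6 × 10^-5 M, and Q = [H⁺]^2 / ([Cu²⁺]·P(H₂)) = 1.12 × 10^-7.
E = E° − (0.0592/2) log Q = 0.34 − (0.0592/2)(-6.949) = 0.546 V.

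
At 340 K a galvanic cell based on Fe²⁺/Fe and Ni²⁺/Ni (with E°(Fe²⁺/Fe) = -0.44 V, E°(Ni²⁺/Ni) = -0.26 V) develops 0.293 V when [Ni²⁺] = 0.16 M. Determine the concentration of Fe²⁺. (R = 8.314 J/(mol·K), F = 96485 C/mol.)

7.1 × 10^-5 M

From the Nernst equation, ln Q = nF(E° − E)/RT = 2×96485×(0.18 − 0.293)/(8.314×340) = -7.714, so Q = 4.47 × 10^-4.
With Q = [Fe²⁺]/[Ni²⁺] and the known concentrations, [Fe²⁺] in the numerator gives [Fe²⁺] = 7.1 × 10^-5 M.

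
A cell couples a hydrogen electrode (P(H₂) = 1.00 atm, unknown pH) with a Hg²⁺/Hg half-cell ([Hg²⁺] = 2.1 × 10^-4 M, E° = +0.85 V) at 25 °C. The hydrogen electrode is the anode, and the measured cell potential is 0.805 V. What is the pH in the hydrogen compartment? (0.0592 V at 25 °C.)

pH = 1.08

E°_cell = 0.85 V and n = 2.
log Q = n(E° − E)/0.0592 = 2×(0.85 − 0.805)/0.0592 = 1.520.
With Q = [H⁺]^2 / ([Hg²⁺]·P(H₂)), solving for [H⁺] gives log[H⁺] = -1.079, so pH = 1.08.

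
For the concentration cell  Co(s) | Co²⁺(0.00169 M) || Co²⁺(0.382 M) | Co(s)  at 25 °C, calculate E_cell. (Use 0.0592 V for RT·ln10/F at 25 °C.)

0.070 V

Both half-cells are Co²⁺/Co, so E°_cell = 0. The concentrated side is the cathode; the cell reaction moves Co²⁺ from high to low concentration with n = 2.
Q = [Co²⁺]_dilute/[Co²⁺]_conc = 0.00169/0.382 = 0.00442.
E = 0 − (0.0592/2) log Q = −(0.0592/2)(-2.354) = 0.0697 V.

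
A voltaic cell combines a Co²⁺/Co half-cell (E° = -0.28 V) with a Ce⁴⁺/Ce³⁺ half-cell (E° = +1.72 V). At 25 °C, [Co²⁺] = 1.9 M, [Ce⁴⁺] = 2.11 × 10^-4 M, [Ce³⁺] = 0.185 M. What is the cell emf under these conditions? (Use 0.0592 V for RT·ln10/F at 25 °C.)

The Ce⁴⁺/Ce³⁺ couple has the higher reduction potential and acts as the cathode, so E°_cell = +1.72 − (-0.28) = 2.00 V.
Balancing electrons gives n = 2; the reaction quotient is Q = [Co²⁺]·[Ce³⁺]^2/[Ce⁴⁺]^2 = 1.46 × 10^6.
At 25 °C, E = E° − (0.0592/n) log Q = 2.00 − (0.0592/2)(6.165) = 2.000 − 0.182 = 1.818 V.

1.82 V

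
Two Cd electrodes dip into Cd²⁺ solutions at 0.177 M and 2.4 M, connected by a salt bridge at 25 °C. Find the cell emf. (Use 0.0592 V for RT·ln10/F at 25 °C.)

0.034 V

Both half-cells are Cd²⁺/Cd, so E°_cell = 0. The concentrated side is the cathode; the cell reaction moves Cd²⁺ from high to low concentration with n = 2.
Q = [Cd²⁺]_dilute/[Cd²⁺]_conc = 0.177/2.4 = 0.0737.
E = 0 − (0.0592/2) log Q = −(0.0592/2)(-1.132) = 0.0335 V.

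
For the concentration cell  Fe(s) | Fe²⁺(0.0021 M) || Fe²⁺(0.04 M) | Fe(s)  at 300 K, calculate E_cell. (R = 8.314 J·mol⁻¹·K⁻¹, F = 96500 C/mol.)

0.038 V

Both half-cells are Fe²⁺/Fe, so E°_cell = 0. The concentrated side is the cathode; the cell reaction moves Fe²⁺ from high to low concentration with n = 2.
Q = [Fe²⁺]_dilute/[Fe²⁺]_conc = 0.0021/0.04 = 0.0525.
E = 0 − (RT/nF) ln Q = −((8.314×300)/(2×96500))(-2.947) = 0.0381 V.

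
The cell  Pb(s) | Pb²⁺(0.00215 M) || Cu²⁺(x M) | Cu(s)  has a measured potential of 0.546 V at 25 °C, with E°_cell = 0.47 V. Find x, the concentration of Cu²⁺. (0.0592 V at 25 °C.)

0.79 M

From the Nernst equation, log Q = n(E° − E)/0.0592 = 2(0.47 − 0.546)/0.0592 = -2.568, so Q = 0.00271.
With Q = [Pb²⁺]/[Cu²⁺] and the known concentrations, [Cu²⁺] in the denominator gives [Cu²⁺] = 0.79 M.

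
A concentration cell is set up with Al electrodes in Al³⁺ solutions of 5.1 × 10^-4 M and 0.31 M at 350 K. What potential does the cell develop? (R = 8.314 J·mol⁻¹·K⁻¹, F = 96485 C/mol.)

0.064 V

Both half-cells are Al³⁺/Al, so E°_cell = 0. The concentrated side is the cathode; the cell reaction moves Al³⁺ from high to low concentration with n = 3.
Q = [Al³⁺]_dilute/[Al³⁺]_conc = 5.1 × 10^-4/0.31 = 0.00165.
E = 0 − (RT/nF) ln Q = −((8.314×350)/(3×96485))(-6.410) = 0.0644 V.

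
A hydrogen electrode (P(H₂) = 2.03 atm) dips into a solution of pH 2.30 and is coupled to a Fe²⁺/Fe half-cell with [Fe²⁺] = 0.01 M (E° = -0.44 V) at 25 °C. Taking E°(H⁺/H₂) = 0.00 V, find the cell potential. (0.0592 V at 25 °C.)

The hydrogen couple is the cathode, so E°_cell = 0.44 V; n = 2.
[H⁺] = 10^(−2.30) = 0.0050 M, and Q = [Fe²⁺]·P(H₂) / [H⁺]^2 = 808.
E = E° − (0.0592/2) log Q = 0.44 − (0.0592/2)(2.907) = 0.354 V.

0.35 V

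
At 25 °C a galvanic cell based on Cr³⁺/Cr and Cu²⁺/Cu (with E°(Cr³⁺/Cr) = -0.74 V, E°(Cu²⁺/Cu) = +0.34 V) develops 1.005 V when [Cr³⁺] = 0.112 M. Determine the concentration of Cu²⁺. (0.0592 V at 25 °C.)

6.8 × 10^-4 M

From the Nernst equation, log Q = n(E° − E)/0.0592 = 6(1.08 − 1.005)/0.0592 = 7.601, so Q = 3.99 × 10^7.
With Q = [Cr³⁺]^2/[Cu²⁺]^3 and the known concentrations, [Cu²⁺]^3 in the denominator gives [Cu²⁺] = 6.8 × 10^-4 M.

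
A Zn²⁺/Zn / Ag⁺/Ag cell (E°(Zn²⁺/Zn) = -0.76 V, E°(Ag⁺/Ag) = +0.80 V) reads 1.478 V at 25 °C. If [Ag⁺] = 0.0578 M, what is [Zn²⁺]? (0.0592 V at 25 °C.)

From the Nernst equation, log Q = n(E° − E)/0.0592 = 2(1.56 − 1.478)/0.0592 = 2.770, so Q = 589.
With Q = [Zn²⁺]/[Ag⁺]^2 and the known concentrations, [Zn²⁺] in the numerator gives [Zn²⁺] = 2.0 M.

2.0 M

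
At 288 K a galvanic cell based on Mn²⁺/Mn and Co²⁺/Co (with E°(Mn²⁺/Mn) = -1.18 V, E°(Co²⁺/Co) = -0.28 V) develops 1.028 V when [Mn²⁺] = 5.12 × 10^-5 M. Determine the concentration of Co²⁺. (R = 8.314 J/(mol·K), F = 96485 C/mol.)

From the Nernst equation, ln Q = nF(E° − E)/RT = 2×96485×(0.90 − 1.028)/(8.314×288) = -10.316, so Q = 3.31 × 10^-5.
With Q = [Mn²⁺]/[Co²⁺] and the known concentrations, [Co²⁺] in the denominator gives [Co²⁺] = 1.5 M.

1.5 M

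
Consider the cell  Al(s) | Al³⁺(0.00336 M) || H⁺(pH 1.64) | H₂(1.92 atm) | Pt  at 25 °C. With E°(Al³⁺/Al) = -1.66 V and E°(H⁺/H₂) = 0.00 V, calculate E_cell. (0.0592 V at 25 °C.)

1.60 V

The hydrogen couple is the cathode, so E°_cell = 1.66 V; n = 6.
[H⁺] = 10^(−1.64) = 0.023 M, and Q = [Al³⁺]^2·P(H₂)^3 / [H⁺]^6 = 5.53 × 10^5.
E = E° − (0.0592/6) log Q = 1.66 − (0.0592/6)(5.743) = 1.603 V.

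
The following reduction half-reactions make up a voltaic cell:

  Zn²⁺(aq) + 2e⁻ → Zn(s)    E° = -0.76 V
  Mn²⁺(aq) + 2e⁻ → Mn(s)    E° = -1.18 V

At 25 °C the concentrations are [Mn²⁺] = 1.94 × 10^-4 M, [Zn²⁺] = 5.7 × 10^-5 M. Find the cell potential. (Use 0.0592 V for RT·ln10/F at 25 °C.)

0.404 V

The Zn²⁺/Zn couple has the higher reduction potential and acts as the cathode, so E°_cell = -0.76 − (-1.18) = 0.42 V.
Balancing electrons gives n = 2; the reaction quotient is Q = [Mn²⁺]/[Zn²⁺] = 3.40.
At 25 °C, E = E° − (0.0592/n) log Q = 0.42 − (0.0592/2)(0.532) = 0.420 − 0.016 = 0.404 V.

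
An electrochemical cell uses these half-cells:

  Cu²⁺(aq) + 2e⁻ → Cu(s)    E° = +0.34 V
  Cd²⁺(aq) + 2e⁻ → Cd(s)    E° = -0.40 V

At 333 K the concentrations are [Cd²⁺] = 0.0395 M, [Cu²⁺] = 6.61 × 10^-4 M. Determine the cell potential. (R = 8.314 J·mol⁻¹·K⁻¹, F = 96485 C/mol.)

0.681 V

The Cu²⁺/Cu couple has the higher reduction potential and acts as the cathode, so E°_cell = +0.34 − (-0.40) = 0.74 V.
Balancing electrons gives n = 2; the reaction quotient is Q = [Cd²⁺]/[Cu²⁺] = 59.8.
E = E° − (RT/nF) ln Q = 0.74 − (8.314×333)/(2×96485) × (4.090) = 0.740 − 0.059 = 0.681 V.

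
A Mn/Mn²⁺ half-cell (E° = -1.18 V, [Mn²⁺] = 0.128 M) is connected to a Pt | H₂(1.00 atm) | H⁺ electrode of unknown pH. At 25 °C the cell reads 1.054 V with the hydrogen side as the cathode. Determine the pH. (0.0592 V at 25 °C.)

E°_cell = 1.18 V and n = 2.
log Q = n(E° − E)/0.0592 = 2×(1.18 − 1.054)/0.0592 = 4.257.
With Q = [Mn²⁺]·P(H₂) / [H⁺]^2, solving for [H⁺] gives log[H⁺] = -2.575, so pH = 2.57.

pH = 2.57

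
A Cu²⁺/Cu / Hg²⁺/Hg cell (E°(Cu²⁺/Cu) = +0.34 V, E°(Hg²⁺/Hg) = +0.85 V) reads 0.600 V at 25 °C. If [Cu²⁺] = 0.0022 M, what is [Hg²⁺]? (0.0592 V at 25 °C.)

From the Nernst equation, log Q = n(E° − E)/0.0592 = 2(0.51 − 0.600)/0.0592 = -3.041, so Q = 9.11 × 10^-4.
With Q = [Cu²⁺]/[Hg²⁺] and the known concentrations, [Hg²⁺] in the denominator gives [Hg²⁺] = 2.4 M.

2.4 M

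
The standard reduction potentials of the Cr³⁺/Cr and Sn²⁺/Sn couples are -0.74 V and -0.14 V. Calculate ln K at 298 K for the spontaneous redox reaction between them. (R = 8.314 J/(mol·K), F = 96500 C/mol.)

E°_cell = -0.14 − (-0.74) = 0.60 V, with n = 6 electrons transferred.
At equilibrium E = 0, so the Nernst equation gives ln K = nFE°/RT = (6)(96500)(0.60)/((8.314)(298)) = 140.22.

ln K = 140.2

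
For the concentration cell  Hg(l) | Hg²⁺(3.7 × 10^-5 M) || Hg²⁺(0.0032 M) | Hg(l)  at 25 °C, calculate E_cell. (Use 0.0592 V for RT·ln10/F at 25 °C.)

0.057 V

Both half-cells are Hg²⁺/Hg, so E°_cell = 0. The concentrated side is the cathode; the cell reaction moves Hg²⁺ from high to low concentration with n = 2.
Q = [Hg²⁺]_dilute/[Hg²⁺]_conc = 3.7 × 10^-5/0.0032 = 0.0116.
E = 0 − (0.0592/2) log Q = −(0.0592/2)(-1.937) = 0.0573 V.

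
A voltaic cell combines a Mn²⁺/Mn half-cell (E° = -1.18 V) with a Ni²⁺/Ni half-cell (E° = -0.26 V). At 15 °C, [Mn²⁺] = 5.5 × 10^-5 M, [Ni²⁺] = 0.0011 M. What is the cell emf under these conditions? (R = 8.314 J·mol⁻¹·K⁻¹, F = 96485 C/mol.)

The Ni²⁺/Ni couple has the higher reduction potential and acts as the cathode, so E°_cell = -0.26 − (-1.18) = 0.92 V.
Balancing electrons gives n = 2; the reaction quotient is Q = [Mn²⁺]/[Ni²⁺] = 0.0500.
E = E° − (RT/nF) ln Q = 0.92 − (8.314×288)/(2×96485) × (-2.996) = 0.920 + 0.037 = 0.957 V.

0.957 V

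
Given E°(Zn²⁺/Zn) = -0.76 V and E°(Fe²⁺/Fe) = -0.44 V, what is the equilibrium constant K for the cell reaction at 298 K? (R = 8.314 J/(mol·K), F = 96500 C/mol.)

6.7 × 10^10

E°_cell = -0.44 − (-0.76) = 0.32 V, with n = 2 electrons transferred.
At equilibrium E = 0, so the Nernst equation gives ln K = nFE°/RT = (2)(96500)(0.32)/((8.314)(298)) = 24.93.
K = e^24.93 = 6.7 × 10^10.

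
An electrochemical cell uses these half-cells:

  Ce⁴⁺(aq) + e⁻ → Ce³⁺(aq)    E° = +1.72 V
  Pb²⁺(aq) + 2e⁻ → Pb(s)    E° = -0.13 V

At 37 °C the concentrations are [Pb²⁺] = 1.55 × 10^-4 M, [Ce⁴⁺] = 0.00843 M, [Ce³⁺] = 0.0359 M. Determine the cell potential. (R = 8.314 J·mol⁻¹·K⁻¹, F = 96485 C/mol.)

1.93 V

The Ce⁴⁺/Ce³⁺ couple has the higher reduction potential and acts as the cathode, so E°_cell = +1.72 − (-0.13) = 1.85 V.
Balancing electrons gives n = 2; the reaction quotient is Q = [Pb²⁺]·[Ce³⁺]^2/[Ce⁴⁺]^2 = 0.00281.
E = E° − (RT/nF) ln Q = 1.85 − (8.314×310)/(2×96485) × (-5.874) = 1.850 + 0.078 = 1.928 V.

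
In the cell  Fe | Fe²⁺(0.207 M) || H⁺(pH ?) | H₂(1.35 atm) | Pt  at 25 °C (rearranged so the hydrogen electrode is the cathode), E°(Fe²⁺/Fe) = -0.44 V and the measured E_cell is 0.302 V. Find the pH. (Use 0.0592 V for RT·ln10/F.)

pH = 2.61

E°_cell = 0.44 V and n = 2.
log Q = n(E° − E)/0.0592 = 2×(0.44 − 0.302)/0.0592 = 4.662.
With Q = [Fe²⁺]·P(H₂) / [H⁺]^2, solving for [H⁺] gives log[H⁺] = -2.608, so pH = 2.61.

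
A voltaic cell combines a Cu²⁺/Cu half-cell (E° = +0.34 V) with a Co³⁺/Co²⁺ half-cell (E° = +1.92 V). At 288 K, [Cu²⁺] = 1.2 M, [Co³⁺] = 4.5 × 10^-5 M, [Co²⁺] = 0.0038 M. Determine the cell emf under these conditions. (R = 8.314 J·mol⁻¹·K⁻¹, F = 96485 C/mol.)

1.47 V

The Co³⁺/Co²⁺ couple has the higher reduction potential and acts as the cathode, so E°_cell = +1.92 − (+0.34) = 1.58 V.
Balancing electrons gives n = 2; the reaction quotient is Q = [Cu²⁺]·[Co²⁺]^2/[Co³⁺]^2 = 8560.
E = E° − (RT/nF) ln Q = 1.58 − (8.314×288)/(2×96485) × (9.055) = 1.580 − 0.112 = 1.468 V.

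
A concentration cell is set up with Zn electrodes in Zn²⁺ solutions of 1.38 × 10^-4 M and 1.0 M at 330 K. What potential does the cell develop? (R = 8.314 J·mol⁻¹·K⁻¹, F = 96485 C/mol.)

0.13 V

Both half-cells are Zn²⁺/Zn, so E°_cell = 0. The concentrated side is the cathode; the cell reaction moves Zn²⁺ from high to low concentration with n = 2.
Q = [Zn²⁺]_dilute/[Zn²⁺]_conc = 1.38 × 10^-4/1.0 = 1.38 × 10^-4.
E = 0 − (RT/nF) ln Q = −((8.314×330)/(2×96485))(-8.888) = 0.1264 V.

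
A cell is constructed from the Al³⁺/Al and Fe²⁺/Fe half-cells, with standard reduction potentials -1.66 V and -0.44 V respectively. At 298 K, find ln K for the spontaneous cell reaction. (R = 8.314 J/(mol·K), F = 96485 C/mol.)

E°_cell = -0.44 − (-1.66) = 1.22 V, with n = 6 electrons transferred.
At equilibrium E = 0, so the Nernst equation gives ln K = nFE°/RT = (6)(96485)(1.22)/((8.314)(298)) = 285.07.

ln K = 285.1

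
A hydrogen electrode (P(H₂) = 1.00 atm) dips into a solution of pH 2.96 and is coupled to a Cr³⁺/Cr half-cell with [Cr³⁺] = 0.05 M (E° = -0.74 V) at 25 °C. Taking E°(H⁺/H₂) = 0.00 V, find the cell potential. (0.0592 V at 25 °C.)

The hydrogen couple is the cathode, so E°_cell = 0.74 V; n = 6.
[H⁺] = 10^(−2.96) = 0.0011 M, and Q = [Cr³⁺]^2·P(H₂)^3 / [H⁺]^6 = 1.44 × 10^15.
E = E° − (0.0592/6) log Q = 0.74 − (0.0592/6)(15.158) = 0.590 V.

0.59 V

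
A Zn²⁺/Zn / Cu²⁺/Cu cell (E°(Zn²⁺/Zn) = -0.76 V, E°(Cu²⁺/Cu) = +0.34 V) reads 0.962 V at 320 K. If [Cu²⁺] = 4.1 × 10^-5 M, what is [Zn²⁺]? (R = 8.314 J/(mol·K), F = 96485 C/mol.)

0.91 M

From the Nernst equation, ln Q = nF(E° − E)/RT = 2×96485×(1.10 − 0.962)/(8.314×320) = 10.009, so Q = 2.22 × 10^4.
With Q = [Zn²⁺]/[Cu²⁺] and the known concentrations, [Zn²⁺] in the numerator gives [Zn²⁺] = 0.91 M.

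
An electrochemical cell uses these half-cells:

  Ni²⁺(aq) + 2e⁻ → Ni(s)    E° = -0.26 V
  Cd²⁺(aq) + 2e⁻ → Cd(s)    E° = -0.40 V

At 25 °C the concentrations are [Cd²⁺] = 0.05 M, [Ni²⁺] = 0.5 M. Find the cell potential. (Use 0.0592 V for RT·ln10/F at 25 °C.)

The Ni²⁺/Ni couple has the higher reduction potential and acts as the cathode, so E°_cell = -0.26 − (-0.40) = 0.14 V.
Balancing electrons gives n = 2; the reaction quotient is Q = [Cd²⁺]/[Ni²⁺] = 0.100.
At 25 °C, E = E° − (0.0592/n) log Q = 0.14 − (0.0592/2)(-1.000) = 0.140 + 0.030 = 0.170 V.

0.170 V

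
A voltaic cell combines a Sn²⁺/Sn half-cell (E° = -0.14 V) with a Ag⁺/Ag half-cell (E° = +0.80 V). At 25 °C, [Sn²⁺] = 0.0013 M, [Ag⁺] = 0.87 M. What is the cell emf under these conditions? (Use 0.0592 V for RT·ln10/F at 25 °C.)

The Ag⁺/Ag couple has the higher reduction potential and acts as the cathode, so E°_cell = +0.80 − (-0.14) = 0.94 V.
Balancing electrons gives n = 2; the reaction quotient is Q = [Sn²⁺]/[Ag⁺]^2 = 0.00172.
At 25 °C, E = E° − (0.0592/n) log Q = 0.94 − (0.0592/2)(-2.765) = 0.940 + 0.082 = 1.022 V.

1.02 V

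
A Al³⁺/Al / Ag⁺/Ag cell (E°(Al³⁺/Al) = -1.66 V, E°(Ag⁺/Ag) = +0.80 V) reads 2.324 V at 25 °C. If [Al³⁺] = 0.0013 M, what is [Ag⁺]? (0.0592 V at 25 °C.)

5.5 × 10^-4 M

From the Nernst equation, log Q = n(E° − E)/0.0592 = 3(2.46 − 2.324)/0.0592 = 6.892, so Q = 7.8 × 10^6.
With Q = [Al³⁺]/[Ag⁺]^3 and the known concentrations, [Ag⁺]^3 in the denominator gives [Ag⁺] = 5.5 × 10^-4 M.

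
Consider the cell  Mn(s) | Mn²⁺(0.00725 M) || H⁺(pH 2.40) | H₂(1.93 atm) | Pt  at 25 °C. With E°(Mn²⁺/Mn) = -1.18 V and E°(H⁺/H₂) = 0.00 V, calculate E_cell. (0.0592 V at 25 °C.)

1.09 V

The hydrogen couple is the cathode, so E°_cell = 1.18 V; n = 2.
[H⁺] = 10^(−2.40) = 0.0040 M, and Q = [Mn²⁺]·P(H₂) / [H⁺]^2 = 883.
E = E° − (0.0592/2) log Q = 1.18 − (0.0592/2)(2.946) = 1.093 V.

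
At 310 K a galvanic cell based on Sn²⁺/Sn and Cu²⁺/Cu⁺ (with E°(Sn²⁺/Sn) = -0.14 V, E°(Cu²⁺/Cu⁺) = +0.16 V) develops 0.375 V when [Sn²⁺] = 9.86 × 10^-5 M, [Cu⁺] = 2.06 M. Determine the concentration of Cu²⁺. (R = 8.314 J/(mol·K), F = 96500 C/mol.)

0.34 M

From the Nernst equation, ln Q = nF(E° − E)/RT = 2×96500×(0.30 − 0.375)/(8.314×310) = -5.616, so Q = 0.00364.
With Q = [Sn²⁺]·[Cu⁺]^2/[Cu²⁺]^2 and the known concentrations, [Cu²⁺]^2 in the denominator gives [Cu²⁺] = 0.34 M.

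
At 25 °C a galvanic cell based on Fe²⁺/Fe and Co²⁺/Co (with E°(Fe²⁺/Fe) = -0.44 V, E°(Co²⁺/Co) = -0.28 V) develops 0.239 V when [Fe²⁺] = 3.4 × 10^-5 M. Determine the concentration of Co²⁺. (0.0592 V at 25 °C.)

From the Nernst equation, log Q = n(E° − E)/0.0592 = 2(0.16 − 0.239)/0.0592 = -2.669, so Q = 0.00214.
With Q = [Fe²⁺]/[Co²⁺] and the known concentrations, [Co²⁺] in the denominator gives [Co²⁺] = 0.016 M.

0.016 M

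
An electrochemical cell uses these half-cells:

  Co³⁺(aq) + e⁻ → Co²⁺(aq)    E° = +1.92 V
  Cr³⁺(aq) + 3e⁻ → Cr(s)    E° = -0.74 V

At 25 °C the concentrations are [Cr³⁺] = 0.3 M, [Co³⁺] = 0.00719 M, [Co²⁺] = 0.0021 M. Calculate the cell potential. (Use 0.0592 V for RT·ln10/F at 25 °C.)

The Co³⁺/Co²⁺ couple has the higher reduction potential and acts as the cathode, so E°_cell = +1.92 − (-0.74) = 2.66 V.
Balancing electrons gives n = 3; the reaction quotient is Q = [Cr³⁺]·[Co²⁺]^3/[Co³⁺]^3 = 0.00747.
At 25 °C, E = E° − (0.0592/n) log Q = 2.66 − (0.0592/3)(-2.126) = 2.660 + 0.042 = 2.702 V.

2.70 V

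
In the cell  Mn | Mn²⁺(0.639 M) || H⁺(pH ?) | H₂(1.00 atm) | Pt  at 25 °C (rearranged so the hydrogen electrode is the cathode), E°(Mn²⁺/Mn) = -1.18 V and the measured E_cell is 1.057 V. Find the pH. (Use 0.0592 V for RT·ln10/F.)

pH = 2.17

E°_cell = 1.18 V and n = 2.
log Q = n(E° − E)/0.0592 = 2×(1.18 − 1.057)/0.0592 = 4.155.
With Q = [Mn²⁺]·P(H₂) / [H⁺]^2, solving for [H⁺] gives log[H⁺] = -2.175, so pH = 2.17.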